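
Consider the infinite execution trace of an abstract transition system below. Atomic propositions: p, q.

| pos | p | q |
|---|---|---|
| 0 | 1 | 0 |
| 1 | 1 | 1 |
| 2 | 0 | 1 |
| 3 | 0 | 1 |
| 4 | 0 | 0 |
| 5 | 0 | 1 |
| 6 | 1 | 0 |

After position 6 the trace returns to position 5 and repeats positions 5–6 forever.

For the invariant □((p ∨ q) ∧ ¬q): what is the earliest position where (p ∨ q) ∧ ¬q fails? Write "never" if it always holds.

1

Check (p ∨ q) ∧ ¬q at each position in order: 0 ✓.
At position 1 the labels are {p, q}, so (p ∨ q) ∧ ¬q is false there. This is the first violation.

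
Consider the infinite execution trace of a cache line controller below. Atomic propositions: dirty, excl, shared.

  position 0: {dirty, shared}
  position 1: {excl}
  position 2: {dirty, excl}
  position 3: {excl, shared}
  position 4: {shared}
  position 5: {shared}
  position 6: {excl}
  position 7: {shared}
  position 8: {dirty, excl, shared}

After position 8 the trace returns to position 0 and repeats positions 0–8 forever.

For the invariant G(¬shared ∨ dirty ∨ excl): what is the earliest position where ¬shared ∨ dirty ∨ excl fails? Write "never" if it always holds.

Check ¬shared ∨ dirty ∨ excl at each position in order: 0 ✓, 1 ✓, 2 ✓, 3 ✓.
At position 4 the labels are {shared}, so ¬shared ∨ dirty ∨ excl is false there. This is the first violation.

4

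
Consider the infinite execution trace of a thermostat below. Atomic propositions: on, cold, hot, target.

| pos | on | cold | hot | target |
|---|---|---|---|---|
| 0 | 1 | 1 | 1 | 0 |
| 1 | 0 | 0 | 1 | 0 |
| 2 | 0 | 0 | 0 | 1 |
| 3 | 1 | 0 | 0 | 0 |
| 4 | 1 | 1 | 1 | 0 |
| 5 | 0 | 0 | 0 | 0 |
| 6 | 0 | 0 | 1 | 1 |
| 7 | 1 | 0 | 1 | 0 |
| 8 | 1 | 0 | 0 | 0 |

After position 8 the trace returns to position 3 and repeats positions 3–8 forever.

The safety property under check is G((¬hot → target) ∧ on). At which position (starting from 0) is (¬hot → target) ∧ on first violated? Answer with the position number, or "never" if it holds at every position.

Check (¬hot → target) ∧ on at each position in order: 0 ✓.
At position 1 the labels are {hot}, so (¬hot → target) ∧ on is false there. This is the first violation.

1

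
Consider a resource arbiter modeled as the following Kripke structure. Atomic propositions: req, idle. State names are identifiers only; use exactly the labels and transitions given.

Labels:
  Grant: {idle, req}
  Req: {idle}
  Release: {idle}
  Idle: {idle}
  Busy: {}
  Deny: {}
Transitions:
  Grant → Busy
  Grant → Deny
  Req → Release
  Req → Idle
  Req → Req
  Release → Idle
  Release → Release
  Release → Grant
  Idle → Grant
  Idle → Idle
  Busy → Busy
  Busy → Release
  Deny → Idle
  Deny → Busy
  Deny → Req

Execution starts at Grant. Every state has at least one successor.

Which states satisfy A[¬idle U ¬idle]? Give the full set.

{Busy, Deny}

States satisfying ¬idle: {Busy, Deny}.
States satisfying A[¬idle U ¬idle]: {Busy, Deny}.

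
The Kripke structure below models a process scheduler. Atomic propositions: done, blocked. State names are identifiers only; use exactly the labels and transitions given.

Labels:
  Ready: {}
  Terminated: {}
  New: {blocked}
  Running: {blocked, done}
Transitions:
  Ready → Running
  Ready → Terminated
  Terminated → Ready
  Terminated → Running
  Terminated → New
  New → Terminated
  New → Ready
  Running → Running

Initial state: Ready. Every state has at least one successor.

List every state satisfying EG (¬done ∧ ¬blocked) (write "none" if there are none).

States satisfying ¬done ∧ ¬blocked: {Ready, Terminated}.
States satisfying EG (¬done ∧ ¬blocked): {Ready, Terminated}.

{Ready, Terminated}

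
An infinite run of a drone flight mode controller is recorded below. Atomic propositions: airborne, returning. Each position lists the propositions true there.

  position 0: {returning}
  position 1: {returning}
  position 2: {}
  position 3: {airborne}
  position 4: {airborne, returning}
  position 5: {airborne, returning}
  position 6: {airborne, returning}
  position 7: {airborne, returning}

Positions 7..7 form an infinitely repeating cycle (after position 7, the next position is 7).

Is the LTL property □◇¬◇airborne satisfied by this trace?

◇¬◇airborne must hold at every position from 0 onward. It fails at position 0, so □◇¬◇airborne is false.

Does not hold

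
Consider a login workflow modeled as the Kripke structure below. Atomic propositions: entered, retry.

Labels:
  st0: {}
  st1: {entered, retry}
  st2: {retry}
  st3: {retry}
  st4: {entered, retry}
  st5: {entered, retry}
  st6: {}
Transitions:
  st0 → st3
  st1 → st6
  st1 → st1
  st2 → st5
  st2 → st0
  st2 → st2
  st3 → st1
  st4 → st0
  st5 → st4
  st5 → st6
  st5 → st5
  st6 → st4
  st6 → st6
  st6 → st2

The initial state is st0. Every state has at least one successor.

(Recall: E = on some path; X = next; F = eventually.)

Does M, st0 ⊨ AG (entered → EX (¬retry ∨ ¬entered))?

Satisfied

States satisfying entered → EX (¬retry ∨ ¬entered): {st0, st1, st2, st3, st4, st5, st6}.
States satisfying AG (entered → EX (¬retry ∨ ¬entered)): {st0, st1, st2, st3, st4, st5, st6}.
Every state reachable from st0 satisfies entered → EX (¬retry ∨ ¬entered).
st0 ∈ Sat(AG (entered → EX (¬retry ∨ ¬entered))).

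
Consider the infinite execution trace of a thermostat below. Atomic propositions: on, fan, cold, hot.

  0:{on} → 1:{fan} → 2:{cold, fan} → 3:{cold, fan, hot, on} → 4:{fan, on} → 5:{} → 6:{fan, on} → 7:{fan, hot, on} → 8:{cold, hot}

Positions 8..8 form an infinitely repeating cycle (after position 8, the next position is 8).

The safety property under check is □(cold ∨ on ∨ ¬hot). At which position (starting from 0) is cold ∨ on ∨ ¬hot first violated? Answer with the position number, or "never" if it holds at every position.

cold ∨ on ∨ ¬hot holds at every position 0..8, and those are all the positions the trace ever visits, so the invariant □(cold ∨ on ∨ ¬hot) is never violated.

never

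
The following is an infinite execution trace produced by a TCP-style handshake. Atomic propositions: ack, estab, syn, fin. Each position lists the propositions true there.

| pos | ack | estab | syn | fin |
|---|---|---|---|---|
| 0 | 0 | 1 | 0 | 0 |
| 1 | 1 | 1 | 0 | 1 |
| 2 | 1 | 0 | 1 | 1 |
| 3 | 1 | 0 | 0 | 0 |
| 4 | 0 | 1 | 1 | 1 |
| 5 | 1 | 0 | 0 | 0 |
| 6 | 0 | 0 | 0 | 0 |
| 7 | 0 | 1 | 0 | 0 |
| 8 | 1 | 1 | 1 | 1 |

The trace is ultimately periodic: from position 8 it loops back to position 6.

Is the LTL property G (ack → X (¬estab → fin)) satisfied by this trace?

Violated

ack → X (¬estab → fin) must hold at every position from 0 onward. It fails at position 2, so G (ack → X (¬estab → fin)) is false.
Positions where ack holds: 1, 2, 3, 5, 8.
Check X (¬estab → fin) at each: 1→ok, 2→fails, 3→ok, 5→fails, 8→fails.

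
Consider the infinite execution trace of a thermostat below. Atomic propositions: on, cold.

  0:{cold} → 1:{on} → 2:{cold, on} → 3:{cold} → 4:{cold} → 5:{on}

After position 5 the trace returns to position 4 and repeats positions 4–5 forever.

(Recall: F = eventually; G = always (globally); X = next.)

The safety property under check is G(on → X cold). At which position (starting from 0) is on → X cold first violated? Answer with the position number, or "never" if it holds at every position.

on → X cold holds at every position 0..5, and those are all the positions the trace ever visits, so the invariant G(on → X cold) is never violated.

never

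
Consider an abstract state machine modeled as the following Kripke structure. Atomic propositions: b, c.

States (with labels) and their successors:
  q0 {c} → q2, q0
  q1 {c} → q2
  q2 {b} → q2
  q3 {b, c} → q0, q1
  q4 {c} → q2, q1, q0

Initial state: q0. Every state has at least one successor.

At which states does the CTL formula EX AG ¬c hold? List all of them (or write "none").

States satisfying AG ¬c: {q2}.
States satisfying EX AG ¬c: {q0, q1, q2, q4}.

{q0, q1, q2, q4}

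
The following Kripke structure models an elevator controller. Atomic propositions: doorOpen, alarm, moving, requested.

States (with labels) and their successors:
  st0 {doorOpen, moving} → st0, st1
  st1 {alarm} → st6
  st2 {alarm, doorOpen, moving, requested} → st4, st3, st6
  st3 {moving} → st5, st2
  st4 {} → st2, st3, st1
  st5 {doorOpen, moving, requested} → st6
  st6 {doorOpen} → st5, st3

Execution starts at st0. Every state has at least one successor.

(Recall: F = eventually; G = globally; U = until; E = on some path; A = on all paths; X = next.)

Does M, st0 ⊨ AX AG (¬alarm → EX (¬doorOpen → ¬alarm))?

States satisfying AG (¬alarm → EX (¬doorOpen → ¬alarm)): {st0, st1, st2, st3, st4, st5, st6}.
States satisfying AX AG (¬alarm → EX (¬doorOpen → ¬alarm)): {st0, st1, st2, st3, st4, st5, st6}.
st0 ∈ Sat(AX AG (¬alarm → EX (¬doorOpen → ¬alarm))).

Yes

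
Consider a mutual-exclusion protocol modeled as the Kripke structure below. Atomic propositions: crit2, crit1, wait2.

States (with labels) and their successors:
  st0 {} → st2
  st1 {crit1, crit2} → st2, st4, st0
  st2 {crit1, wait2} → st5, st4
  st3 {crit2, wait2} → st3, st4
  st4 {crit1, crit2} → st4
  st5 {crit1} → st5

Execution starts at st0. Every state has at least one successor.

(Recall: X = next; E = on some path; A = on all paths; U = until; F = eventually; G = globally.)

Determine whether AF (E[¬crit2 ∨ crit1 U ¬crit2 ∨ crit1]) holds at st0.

Holds

States satisfying E[¬crit2 ∨ crit1 U ¬crit2 ∨ crit1]: {st0, st1, st2, st4, st5}.
States satisfying AF (E[¬crit2 ∨ crit1 U ¬crit2 ∨ crit1]): {st0, st1, st2, st4, st5}.
st0 ∈ Sat(AF (E[¬crit2 ∨ crit1 U ¬crit2 ∨ crit1])).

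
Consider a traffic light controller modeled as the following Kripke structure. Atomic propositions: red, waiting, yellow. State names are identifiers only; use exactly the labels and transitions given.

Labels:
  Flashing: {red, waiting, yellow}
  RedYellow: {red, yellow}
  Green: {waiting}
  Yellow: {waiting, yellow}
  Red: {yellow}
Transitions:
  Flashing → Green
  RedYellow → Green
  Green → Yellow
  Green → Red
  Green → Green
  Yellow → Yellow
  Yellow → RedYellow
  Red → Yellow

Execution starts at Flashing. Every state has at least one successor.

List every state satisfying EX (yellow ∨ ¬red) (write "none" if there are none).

States satisfying yellow ∨ ¬red: {Flashing, RedYellow, Green, Yellow, Red}.
States satisfying EX (yellow ∨ ¬red): {Flashing, RedYellow, Green, Yellow, Red}.

{Flashing, RedYellow, Green, Yellow, Red}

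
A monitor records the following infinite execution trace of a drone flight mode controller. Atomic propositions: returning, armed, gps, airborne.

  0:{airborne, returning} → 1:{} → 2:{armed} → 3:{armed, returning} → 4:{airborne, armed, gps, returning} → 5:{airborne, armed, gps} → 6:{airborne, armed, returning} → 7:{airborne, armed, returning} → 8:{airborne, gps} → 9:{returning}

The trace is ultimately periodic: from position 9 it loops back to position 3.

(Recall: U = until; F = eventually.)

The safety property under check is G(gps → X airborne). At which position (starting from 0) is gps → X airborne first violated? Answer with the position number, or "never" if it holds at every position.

8

Check gps → X airborne at each position in order: 0 ✓, 1 ✓, 2 ✓, 3 ✓, 4 ✓, 5 ✓, 6 ✓, 7 ✓.
At position 8 the labels are {airborne, gps} and the next position 9 has {returning}, so gps → X airborne is false there. This is the first violation.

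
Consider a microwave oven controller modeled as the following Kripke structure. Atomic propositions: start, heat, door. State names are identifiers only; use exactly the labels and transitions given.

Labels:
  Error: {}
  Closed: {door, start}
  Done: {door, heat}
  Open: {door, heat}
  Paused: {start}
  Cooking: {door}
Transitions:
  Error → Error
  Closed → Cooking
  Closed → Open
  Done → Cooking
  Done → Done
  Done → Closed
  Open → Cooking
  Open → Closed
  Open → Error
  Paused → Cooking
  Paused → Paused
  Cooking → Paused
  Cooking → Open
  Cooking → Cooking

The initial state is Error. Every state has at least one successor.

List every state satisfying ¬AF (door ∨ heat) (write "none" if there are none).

{Error, Paused}

States satisfying door ∨ heat: {Closed, Done, Open, Cooking}.
States satisfying AF (door ∨ heat): {Closed, Done, Open, Cooking}.
States satisfying ¬AF (door ∨ heat): {Error, Paused}.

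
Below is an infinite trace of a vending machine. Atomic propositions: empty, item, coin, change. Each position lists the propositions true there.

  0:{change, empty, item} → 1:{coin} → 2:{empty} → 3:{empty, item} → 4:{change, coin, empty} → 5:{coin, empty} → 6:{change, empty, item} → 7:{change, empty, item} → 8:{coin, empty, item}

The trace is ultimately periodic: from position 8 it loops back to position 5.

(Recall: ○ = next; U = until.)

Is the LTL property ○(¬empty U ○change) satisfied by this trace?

No

The position after 0 is 1; ¬empty U ○change is false there.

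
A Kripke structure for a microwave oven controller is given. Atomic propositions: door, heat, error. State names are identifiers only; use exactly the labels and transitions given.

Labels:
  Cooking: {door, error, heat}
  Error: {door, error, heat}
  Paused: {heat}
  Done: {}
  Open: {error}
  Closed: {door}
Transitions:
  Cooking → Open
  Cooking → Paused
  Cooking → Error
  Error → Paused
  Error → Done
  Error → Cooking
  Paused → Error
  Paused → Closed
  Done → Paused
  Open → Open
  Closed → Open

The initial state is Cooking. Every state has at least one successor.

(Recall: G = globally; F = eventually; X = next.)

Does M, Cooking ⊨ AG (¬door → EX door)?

Violated

States satisfying ¬door → EX door: {Cooking, Error, Paused, Closed}.
States satisfying AG (¬door → EX door): ∅.
Done is reachable from Cooking and violates ¬door → EX door, so AG fails at Cooking.
Cooking ∉ Sat(AG (¬door → EX door)).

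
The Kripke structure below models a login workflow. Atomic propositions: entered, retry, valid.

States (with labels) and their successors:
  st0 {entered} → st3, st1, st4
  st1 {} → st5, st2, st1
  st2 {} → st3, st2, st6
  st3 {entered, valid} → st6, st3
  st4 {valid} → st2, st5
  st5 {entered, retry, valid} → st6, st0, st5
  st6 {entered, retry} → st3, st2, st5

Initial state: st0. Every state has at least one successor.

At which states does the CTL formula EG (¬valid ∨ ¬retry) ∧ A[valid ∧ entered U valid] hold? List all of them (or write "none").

States satisfying ¬valid ∨ ¬retry: {st0, st1, st2, st3, st4, st6}.
States satisfying EG (¬valid ∨ ¬retry): {st0, st1, st2, st3, st4, st6}.
States satisfying valid ∧ entered: {st3, st5}.
States satisfying valid: {st3, st4, st5}.
States satisfying A[valid ∧ entered U valid]: {st3, st4, st5}.
States satisfying EG (¬valid ∨ ¬retry) ∧ A[valid ∧ entered U valid]: {st3, st4}.

{st3, st4}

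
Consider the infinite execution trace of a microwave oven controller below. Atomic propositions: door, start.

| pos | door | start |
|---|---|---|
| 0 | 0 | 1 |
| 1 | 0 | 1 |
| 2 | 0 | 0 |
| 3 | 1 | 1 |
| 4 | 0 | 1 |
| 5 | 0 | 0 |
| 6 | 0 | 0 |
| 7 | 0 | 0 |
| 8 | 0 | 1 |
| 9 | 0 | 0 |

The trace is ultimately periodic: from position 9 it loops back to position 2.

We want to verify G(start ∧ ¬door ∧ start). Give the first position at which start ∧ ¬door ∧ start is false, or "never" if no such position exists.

Check start ∧ ¬door ∧ start at each position in order: 0 ✓, 1 ✓.
At position 2 the labels are {}, so start ∧ ¬door ∧ start is false there. This is the first violation.

2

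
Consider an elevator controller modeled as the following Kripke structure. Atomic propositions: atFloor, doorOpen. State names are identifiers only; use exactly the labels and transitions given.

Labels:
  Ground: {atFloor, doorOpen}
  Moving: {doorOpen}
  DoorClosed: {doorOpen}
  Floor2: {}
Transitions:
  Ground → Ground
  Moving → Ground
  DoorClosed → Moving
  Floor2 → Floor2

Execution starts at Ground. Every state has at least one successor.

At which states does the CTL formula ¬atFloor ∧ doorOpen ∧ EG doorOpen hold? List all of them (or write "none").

States satisfying ¬atFloor: {Moving, DoorClosed, Floor2}.
States satisfying ¬atFloor ∧ doorOpen: {Moving, DoorClosed}.
States satisfying doorOpen: {Ground, Moving, DoorClosed}.
States satisfying EG doorOpen: {Ground, Moving, DoorClosed}.
States satisfying ¬atFloor ∧ doorOpen ∧ EG doorOpen: {Moving, DoorClosed}.

{Moving, DoorClosed}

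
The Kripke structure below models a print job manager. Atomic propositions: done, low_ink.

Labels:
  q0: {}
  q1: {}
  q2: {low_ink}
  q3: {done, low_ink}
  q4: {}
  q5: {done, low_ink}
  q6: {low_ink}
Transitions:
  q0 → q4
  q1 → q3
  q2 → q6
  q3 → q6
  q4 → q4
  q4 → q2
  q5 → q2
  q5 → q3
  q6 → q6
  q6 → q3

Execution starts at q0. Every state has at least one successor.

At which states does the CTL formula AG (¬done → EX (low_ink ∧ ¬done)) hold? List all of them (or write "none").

{q2, q3, q4, q5, q6}

States satisfying ¬done → EX (low_ink ∧ ¬done): {q2, q3, q4, q5, q6}.
States satisfying AG (¬done → EX (low_ink ∧ ¬done)): {q2, q3, q4, q5, q6}.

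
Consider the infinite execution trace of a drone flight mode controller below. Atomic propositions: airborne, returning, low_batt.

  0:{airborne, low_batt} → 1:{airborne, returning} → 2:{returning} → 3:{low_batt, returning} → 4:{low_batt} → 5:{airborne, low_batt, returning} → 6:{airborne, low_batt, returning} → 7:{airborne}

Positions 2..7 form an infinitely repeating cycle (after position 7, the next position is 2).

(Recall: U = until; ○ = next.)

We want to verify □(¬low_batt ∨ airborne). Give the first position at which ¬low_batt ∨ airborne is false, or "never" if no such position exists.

3

Check ¬low_batt ∨ airborne at each position in order: 0 ✓, 1 ✓, 2 ✓.
At position 3 the labels are {low_batt, returning}, so ¬low_batt ∨ airborne is false there. This is the first violation.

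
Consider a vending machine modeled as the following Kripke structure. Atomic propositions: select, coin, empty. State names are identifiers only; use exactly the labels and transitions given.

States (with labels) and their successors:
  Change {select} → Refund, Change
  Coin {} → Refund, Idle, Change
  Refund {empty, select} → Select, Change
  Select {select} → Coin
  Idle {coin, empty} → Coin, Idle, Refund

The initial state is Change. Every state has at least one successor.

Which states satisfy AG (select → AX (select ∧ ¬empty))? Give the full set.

States satisfying select → AX (select ∧ ¬empty): {Coin, Refund, Idle}.
States satisfying AG (select → AX (select ∧ ¬empty)): ∅.

none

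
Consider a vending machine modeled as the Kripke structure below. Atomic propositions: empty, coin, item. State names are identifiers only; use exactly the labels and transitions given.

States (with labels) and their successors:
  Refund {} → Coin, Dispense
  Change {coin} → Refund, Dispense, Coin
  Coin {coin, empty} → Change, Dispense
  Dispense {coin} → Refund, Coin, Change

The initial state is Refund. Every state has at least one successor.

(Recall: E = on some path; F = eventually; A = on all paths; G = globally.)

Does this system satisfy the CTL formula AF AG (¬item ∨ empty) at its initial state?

Yes

States satisfying AG (¬item ∨ empty): {Refund, Change, Coin, Dispense}.
States satisfying AF AG (¬item ∨ empty): {Refund, Change, Coin, Dispense}.
Refund ∈ Sat(AF AG (¬item ∨ empty)).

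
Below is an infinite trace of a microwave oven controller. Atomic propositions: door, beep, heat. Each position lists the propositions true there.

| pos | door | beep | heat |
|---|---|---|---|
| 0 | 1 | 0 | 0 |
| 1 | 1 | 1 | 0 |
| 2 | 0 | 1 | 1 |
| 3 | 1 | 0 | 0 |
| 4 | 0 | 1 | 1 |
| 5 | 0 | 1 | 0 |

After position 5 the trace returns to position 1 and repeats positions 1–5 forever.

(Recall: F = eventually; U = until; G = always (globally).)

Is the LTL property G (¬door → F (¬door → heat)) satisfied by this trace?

¬door → F (¬door → heat) holds at every position 0..5, and those are all positions ever visited, so G (¬door → F (¬door → heat)) holds.
Positions where ¬door holds: 2, 4, 5.
Check F (¬door → heat) at each: 2→ok, 4→ok, 5→ok.

Yes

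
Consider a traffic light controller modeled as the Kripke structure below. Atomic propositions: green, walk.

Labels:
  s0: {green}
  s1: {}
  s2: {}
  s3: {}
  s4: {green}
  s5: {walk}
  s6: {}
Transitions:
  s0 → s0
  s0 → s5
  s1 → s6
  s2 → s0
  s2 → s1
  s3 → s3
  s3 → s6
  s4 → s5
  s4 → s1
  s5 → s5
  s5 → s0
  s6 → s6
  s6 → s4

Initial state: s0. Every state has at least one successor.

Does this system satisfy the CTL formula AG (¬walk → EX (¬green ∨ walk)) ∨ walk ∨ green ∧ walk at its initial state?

Satisfied

States satisfying ¬walk → EX (¬green ∨ walk): {s0, s1, s2, s3, s4, s5, s6}.
States satisfying AG (¬walk → EX (¬green ∨ walk)): {s0, s1, s2, s3, s4, s5, s6}.
States satisfying green ∧ walk: ∅.
States satisfying walk ∨ green ∧ walk: {s5}.
States satisfying AG (¬walk → EX (¬green ∨ walk)) ∨ walk ∨ green ∧ walk: {s0, s1, s2, s3, s4, s5, s6}.
s0 ∈ Sat(AG (¬walk → EX (¬green ∨ walk)) ∨ walk ∨ green ∧ walk).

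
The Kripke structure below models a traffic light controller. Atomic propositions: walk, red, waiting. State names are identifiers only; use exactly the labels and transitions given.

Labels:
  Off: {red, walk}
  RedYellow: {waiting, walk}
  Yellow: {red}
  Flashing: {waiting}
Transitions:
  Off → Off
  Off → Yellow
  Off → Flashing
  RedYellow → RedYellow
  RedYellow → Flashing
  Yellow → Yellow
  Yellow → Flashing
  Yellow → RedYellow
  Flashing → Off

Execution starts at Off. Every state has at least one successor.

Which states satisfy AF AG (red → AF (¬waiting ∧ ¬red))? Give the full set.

States satisfying AG (red → AF (¬waiting ∧ ¬red)): ∅.
States satisfying AF AG (red → AF (¬waiting ∧ ¬red)): ∅.

none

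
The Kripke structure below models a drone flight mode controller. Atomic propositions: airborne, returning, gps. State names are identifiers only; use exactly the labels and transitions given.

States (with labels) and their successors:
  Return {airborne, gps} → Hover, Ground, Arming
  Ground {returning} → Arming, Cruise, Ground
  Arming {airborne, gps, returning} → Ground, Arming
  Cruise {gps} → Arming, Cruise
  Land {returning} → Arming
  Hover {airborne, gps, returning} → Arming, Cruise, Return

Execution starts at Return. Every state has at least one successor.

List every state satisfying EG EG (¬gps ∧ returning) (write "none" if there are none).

{Ground}

States satisfying EG (¬gps ∧ returning): {Ground}.
States satisfying EG EG (¬gps ∧ returning): {Ground}.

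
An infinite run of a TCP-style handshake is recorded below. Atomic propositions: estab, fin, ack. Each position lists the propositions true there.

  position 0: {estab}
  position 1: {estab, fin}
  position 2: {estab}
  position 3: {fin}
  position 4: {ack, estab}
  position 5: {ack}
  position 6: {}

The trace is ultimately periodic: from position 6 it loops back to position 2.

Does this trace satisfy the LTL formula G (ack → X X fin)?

Violated

ack → X X fin must hold at every position from 0 onward. It fails at position 4, so G (ack → X X fin) is false.
Positions where ack holds: 4, 5.
Check X X fin at each: 4→fails, 5→fails.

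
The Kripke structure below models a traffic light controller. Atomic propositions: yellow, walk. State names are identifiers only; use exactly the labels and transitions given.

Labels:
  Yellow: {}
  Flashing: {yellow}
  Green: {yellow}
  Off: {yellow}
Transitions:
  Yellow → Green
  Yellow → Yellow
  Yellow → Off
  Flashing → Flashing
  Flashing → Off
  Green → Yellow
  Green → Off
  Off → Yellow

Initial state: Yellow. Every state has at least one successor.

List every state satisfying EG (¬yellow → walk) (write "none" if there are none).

States satisfying ¬yellow → walk: {Flashing, Green, Off}.
States satisfying EG (¬yellow → walk): {Flashing}.

{Flashing}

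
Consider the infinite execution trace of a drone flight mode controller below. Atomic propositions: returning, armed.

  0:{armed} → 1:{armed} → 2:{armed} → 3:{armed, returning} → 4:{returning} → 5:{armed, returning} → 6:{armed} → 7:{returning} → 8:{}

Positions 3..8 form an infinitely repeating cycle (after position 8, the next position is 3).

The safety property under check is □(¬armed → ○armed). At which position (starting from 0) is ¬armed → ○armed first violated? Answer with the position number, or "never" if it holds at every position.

Check ¬armed → ○armed at each position in order: 0 ✓, 1 ✓, 2 ✓, 3 ✓, 4 ✓, 5 ✓, 6 ✓.
At position 7 the labels are {returning} and the next position 8 has {}, so ¬armed → ○armed is false there. This is the first violation.

7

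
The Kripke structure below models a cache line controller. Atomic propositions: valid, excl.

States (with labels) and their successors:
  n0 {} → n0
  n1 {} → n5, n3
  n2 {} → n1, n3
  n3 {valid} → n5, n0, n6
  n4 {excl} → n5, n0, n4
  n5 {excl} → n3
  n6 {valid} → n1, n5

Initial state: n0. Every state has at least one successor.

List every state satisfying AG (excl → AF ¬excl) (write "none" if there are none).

States satisfying excl → AF ¬excl: {n0, n1, n2, n3, n5, n6}.
States satisfying AG (excl → AF ¬excl): {n0, n1, n2, n3, n5, n6}.

{n0, n1, n2, n3, n5, n6}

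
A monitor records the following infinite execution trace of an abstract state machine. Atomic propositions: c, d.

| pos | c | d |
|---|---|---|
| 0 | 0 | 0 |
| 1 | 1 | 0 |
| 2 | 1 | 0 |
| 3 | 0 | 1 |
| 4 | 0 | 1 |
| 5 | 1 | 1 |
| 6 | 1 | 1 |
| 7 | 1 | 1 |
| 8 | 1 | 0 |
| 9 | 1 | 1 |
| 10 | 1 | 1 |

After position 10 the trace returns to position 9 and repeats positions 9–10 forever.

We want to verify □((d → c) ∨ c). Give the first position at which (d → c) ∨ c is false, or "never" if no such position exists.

3

Check (d → c) ∨ c at each position in order: 0 ✓, 1 ✓, 2 ✓.
At position 3 the labels are {d}, so (d → c) ∨ c is false there. This is the first violation.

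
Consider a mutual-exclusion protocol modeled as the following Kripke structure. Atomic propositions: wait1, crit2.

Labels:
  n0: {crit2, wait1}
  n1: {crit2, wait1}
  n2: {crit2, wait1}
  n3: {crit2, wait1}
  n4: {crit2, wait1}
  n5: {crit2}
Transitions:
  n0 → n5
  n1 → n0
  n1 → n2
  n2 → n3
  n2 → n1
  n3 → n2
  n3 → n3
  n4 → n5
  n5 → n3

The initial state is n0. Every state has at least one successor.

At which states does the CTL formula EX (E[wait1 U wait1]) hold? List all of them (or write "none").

States satisfying E[wait1 U wait1]: {n0, n1, n2, n3, n4}.
States satisfying EX (E[wait1 U wait1]): {n1, n2, n3, n5}.

{n1, n2, n3, n5}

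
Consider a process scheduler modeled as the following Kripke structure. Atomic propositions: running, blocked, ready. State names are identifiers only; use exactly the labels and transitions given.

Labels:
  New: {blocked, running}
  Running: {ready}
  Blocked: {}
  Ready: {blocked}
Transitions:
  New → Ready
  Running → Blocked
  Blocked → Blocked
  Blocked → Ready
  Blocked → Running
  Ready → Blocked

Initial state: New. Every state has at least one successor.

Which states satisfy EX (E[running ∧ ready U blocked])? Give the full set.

States satisfying E[running ∧ ready U blocked]: {New, Ready}.
States satisfying EX (E[running ∧ ready U blocked]): {New, Blocked}.

{New, Blocked}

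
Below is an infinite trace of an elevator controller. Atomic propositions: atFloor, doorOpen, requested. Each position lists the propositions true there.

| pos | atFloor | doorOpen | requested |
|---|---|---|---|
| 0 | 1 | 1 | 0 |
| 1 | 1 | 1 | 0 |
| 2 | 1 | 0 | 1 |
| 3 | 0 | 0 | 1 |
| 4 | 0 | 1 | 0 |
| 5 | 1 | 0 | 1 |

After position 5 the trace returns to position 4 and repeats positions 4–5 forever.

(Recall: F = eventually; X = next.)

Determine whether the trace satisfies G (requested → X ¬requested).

requested → X ¬requested must hold at every position from 0 onward. It fails at position 2, so G (requested → X ¬requested) is false.
Positions where requested holds: 2, 3, 5.
Check X ¬requested at each: 2→fails, 3→ok, 5→ok.

Does not hold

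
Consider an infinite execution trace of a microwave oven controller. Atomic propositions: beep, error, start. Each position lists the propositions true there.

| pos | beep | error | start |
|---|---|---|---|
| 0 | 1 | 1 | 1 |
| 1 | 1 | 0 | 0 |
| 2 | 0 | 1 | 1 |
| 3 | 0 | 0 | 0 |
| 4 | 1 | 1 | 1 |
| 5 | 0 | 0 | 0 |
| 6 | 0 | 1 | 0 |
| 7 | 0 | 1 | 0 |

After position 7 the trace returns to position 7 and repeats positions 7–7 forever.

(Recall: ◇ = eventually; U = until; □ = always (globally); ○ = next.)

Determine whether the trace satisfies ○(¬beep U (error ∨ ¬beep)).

The position after 0 is 1; ¬beep U (error ∨ ¬beep) is false there.

No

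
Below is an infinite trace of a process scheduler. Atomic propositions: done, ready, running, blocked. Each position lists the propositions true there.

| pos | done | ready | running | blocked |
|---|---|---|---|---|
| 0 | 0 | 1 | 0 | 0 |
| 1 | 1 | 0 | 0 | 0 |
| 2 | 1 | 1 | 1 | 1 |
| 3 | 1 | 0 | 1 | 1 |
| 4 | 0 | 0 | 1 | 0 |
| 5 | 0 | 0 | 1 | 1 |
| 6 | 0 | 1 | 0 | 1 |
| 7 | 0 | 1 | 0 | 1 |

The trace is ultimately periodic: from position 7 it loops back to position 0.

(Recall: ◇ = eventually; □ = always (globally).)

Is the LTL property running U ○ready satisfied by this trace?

Walking from position 0: at position 0, ○ready has not yet held and running fails, so running U ○ready is false.

Violated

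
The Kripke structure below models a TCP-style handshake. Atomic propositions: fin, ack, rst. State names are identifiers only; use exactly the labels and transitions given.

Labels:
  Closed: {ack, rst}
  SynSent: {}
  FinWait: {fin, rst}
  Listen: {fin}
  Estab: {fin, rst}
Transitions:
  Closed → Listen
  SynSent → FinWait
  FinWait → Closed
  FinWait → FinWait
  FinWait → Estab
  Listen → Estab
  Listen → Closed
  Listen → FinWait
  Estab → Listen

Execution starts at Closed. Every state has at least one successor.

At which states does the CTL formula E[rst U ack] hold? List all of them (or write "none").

States satisfying rst: {Closed, FinWait, Estab}.
States satisfying ack: {Closed}.
States satisfying E[rst U ack]: {Closed, FinWait}.

{Closed, FinWait}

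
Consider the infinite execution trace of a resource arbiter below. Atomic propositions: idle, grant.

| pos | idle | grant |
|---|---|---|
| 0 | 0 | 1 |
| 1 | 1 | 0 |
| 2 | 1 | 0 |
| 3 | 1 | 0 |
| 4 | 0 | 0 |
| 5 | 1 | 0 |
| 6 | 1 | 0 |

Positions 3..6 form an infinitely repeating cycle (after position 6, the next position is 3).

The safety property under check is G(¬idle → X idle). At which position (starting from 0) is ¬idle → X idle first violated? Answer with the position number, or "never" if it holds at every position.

never

¬idle → X idle holds at every position 0..6, and those are all the positions the trace ever visits, so the invariant G(¬idle → X idle) is never violated.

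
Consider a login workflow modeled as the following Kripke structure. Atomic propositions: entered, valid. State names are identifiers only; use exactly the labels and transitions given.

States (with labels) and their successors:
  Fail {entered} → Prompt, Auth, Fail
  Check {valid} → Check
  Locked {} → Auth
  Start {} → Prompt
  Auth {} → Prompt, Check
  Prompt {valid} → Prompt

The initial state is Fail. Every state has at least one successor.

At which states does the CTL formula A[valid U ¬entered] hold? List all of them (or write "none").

States satisfying valid: {Check, Prompt}.
States satisfying ¬entered: {Check, Locked, Start, Auth, Prompt}.
States satisfying A[valid U ¬entered]: {Check, Locked, Start, Auth, Prompt}.

{Check, Locked, Start, Auth, Prompt}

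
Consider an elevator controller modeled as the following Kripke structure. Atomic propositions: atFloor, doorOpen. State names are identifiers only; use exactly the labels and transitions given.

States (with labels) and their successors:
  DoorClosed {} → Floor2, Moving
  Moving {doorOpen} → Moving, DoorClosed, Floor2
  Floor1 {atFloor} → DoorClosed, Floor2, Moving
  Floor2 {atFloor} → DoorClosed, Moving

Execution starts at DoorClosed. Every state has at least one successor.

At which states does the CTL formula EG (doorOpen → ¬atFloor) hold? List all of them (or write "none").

{DoorClosed, Moving, Floor1, Floor2}

States satisfying doorOpen → ¬atFloor: {DoorClosed, Moving, Floor1, Floor2}.
States satisfying EG (doorOpen → ¬atFloor): {DoorClosed, Moving, Floor1, Floor2}.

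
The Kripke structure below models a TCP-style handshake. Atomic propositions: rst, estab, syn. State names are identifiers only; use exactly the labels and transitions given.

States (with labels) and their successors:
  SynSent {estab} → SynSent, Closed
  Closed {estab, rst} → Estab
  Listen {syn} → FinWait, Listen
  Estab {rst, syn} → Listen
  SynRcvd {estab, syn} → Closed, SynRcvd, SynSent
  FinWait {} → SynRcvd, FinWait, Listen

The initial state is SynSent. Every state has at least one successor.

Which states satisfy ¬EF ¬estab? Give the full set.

States satisfying ¬estab: {Listen, Estab, FinWait}.
States satisfying EF ¬estab: {SynSent, Closed, Listen, Estab, SynRcvd, FinWait}.
States satisfying ¬EF ¬estab: ∅.

none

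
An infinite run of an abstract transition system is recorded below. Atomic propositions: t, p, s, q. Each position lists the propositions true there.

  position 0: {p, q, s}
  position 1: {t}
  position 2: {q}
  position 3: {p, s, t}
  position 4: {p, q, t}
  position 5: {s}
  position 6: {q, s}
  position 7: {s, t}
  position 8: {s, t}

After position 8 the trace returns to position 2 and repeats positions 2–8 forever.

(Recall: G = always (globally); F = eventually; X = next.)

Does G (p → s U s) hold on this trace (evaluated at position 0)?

p → s U s must hold at every position from 0 onward. It fails at position 4, so G (p → s U s) is false.
Positions where p holds: 0, 3, 4.
Check s U s at each: 0→ok, 3→ok, 4→fails.

No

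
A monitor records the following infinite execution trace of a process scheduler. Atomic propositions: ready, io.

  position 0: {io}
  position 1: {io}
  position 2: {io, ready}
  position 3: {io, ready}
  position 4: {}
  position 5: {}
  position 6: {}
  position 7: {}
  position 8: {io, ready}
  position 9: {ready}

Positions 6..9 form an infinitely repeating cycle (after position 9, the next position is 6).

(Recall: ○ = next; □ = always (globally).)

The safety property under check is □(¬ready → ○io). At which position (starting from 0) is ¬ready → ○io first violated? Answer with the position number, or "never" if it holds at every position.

Check ¬ready → ○io at each position in order: 0 ✓, 1 ✓, 2 ✓, 3 ✓.
At position 4 the labels are {} and the next position 5 has {}, so ¬ready → ○io is false there. This is the first violation.

4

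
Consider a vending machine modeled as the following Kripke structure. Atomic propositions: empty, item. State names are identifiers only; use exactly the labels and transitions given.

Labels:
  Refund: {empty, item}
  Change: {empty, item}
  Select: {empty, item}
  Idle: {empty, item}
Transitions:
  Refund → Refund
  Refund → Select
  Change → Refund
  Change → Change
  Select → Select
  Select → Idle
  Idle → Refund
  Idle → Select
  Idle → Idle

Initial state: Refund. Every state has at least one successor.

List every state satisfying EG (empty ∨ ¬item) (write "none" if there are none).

States satisfying empty ∨ ¬item: {Refund, Change, Select, Idle}.
States satisfying EG (empty ∨ ¬item): {Refund, Change, Select, Idle}.

{Refund, Change, Select, Idle}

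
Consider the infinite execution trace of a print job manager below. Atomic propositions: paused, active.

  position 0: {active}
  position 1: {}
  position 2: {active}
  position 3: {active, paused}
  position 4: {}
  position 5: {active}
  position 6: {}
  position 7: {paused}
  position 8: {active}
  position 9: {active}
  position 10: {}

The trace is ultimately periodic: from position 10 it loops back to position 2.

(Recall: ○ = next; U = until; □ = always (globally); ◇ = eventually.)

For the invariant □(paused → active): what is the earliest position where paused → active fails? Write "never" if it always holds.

Check paused → active at each position in order: 0 ✓, 1 ✓, 2 ✓, 3 ✓, 4 ✓, 5 ✓, 6 ✓.
At position 7 the labels are {paused}, so paused → active is false there. This is the first violation.

7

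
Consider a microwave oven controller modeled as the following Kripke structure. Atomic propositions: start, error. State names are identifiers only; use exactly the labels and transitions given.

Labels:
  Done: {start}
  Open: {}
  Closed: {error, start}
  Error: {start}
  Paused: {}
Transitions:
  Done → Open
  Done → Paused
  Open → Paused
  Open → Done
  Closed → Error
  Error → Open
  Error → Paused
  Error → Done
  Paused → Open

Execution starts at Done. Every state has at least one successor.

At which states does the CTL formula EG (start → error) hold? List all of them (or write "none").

{Open, Paused}

States satisfying start → error: {Open, Closed, Paused}.
States satisfying EG (start → error): {Open, Paused}.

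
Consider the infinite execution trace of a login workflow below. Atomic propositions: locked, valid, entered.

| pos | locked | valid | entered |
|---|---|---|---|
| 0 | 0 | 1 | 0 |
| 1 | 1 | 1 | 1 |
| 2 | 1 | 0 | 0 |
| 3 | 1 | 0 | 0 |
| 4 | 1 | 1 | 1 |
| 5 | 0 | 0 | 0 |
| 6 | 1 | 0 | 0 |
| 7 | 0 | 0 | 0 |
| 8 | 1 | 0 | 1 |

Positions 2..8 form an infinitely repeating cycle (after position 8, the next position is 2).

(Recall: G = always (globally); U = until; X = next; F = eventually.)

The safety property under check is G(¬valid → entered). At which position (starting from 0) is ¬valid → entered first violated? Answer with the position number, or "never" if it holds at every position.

Check ¬valid → entered at each position in order: 0 ✓, 1 ✓.
At position 2 the labels are {locked}, so ¬valid → entered is false there. This is the first violation.

2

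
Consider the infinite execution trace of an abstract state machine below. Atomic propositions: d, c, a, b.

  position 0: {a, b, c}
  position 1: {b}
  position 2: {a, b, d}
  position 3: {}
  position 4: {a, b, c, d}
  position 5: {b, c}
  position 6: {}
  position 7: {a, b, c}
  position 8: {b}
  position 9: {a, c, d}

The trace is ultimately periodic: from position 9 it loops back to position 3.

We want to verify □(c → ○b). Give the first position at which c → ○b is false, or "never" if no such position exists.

Check c → ○b at each position in order: 0 ✓, 1 ✓, 2 ✓, 3 ✓, 4 ✓.
At position 5 the labels are {b, c} and the next position 6 has {}, so c → ○b is false there. This is the first violation.

5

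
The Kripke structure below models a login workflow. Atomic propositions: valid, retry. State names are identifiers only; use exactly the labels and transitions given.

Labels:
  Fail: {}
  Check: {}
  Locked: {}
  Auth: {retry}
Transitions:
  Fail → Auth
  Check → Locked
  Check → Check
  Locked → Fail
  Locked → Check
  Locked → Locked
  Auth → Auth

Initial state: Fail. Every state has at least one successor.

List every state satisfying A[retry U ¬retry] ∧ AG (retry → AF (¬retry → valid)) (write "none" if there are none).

States satisfying retry: {Auth}.
States satisfying ¬retry: {Fail, Check, Locked}.
States satisfying A[retry U ¬retry]: {Fail, Check, Locked}.
States satisfying retry → AF (¬retry → valid): {Fail, Check, Locked, Auth}.
States satisfying AG (retry → AF (¬retry → valid)): {Fail, Check, Locked, Auth}.
States satisfying A[retry U ¬retry] ∧ AG (retry → AF (¬retry → valid)): {Fail, Check, Locked}.

{Fail, Check, Locked}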